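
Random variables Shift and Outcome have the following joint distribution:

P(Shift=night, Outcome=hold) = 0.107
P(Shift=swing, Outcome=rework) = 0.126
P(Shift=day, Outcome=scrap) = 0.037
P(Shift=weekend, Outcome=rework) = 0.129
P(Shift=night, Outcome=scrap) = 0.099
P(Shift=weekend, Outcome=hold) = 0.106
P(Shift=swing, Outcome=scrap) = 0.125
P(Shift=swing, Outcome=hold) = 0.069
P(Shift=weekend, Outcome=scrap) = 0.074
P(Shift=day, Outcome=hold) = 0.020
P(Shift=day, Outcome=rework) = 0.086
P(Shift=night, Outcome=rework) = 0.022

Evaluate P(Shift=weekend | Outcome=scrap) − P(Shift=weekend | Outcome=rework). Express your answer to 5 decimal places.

-0.13448

P(Outcome=scrap) = 0.037 + 0.125 + 0.099 + 0.074 = 0.335; P(Shift=weekend | Outcome=scrap) = 0.074/0.335 = 0.220896.
P(Outcome=rework) = 0.086 + 0.126 + 0.022 + 0.129 = 0.363; P(Shift=weekend | Outcome=rework) = 0.129/0.363 = 0.355372.
Difference = -0.13448.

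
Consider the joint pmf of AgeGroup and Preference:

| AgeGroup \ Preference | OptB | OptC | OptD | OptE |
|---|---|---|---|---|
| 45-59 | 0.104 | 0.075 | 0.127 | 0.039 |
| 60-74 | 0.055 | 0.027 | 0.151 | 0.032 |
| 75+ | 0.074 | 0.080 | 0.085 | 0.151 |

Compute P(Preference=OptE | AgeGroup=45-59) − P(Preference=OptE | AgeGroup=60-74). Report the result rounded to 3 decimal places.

-0.008

P(AgeGroup=45-59) = 0.104 + 0.075 + 0.127 + 0.039 = 0.345; P(Preference=OptE | AgeGroup=45-59) = 0.039/0.345 = 0.1130.
P(AgeGroup=60-74) = 0.055 + 0.027 + 0.151 + 0.032 = 0.265; P(Preference=OptE | AgeGroup=60-74) = 0.032/0.265 = 0.1208.
Difference = -0.008.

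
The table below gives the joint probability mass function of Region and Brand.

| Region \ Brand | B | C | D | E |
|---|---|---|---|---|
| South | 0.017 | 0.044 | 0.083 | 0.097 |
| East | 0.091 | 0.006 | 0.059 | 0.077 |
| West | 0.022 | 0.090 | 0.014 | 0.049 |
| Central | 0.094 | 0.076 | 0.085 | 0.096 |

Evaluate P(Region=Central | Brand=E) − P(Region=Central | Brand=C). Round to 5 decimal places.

P(Brand=E) = 0.097 + 0.077 + 0.049 + 0.096 = 0.319; P(Region=Central | Brand=E) = 0.096/0.319 = 0.300940.
P(Brand=C) = 0.044 + 0.006 + 0.090 + 0.076 = 0.216; P(Region=Central | Brand=C) = 0.076/0.216 = 0.351852.
Difference = -0.05091.

-0.05091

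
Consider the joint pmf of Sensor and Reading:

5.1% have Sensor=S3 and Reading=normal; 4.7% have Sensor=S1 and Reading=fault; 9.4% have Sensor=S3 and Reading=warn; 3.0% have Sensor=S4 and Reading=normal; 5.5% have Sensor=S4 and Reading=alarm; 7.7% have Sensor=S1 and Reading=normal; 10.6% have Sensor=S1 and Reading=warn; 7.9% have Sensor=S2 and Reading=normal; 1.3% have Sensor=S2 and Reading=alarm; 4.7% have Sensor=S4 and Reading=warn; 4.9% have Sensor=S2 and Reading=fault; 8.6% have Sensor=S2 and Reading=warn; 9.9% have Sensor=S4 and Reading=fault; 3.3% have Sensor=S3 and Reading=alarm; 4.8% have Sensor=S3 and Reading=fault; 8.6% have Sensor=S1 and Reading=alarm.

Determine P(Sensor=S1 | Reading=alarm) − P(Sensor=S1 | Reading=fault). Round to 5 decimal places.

0.26648

P(Reading=alarm) = 0.086 + 0.013 + 0.033 + 0.055 = 0.187; P(Sensor=S1 | Reading=alarm) = 0.086/0.187 = 0.459893.
P(Reading=fault) = 0.047 + 0.049 + 0.048 + 0.099 = 0.243; P(Sensor=S1 | Reading=fault) = 0.047/0.243 = 0.193416.
Difference = 0.26648.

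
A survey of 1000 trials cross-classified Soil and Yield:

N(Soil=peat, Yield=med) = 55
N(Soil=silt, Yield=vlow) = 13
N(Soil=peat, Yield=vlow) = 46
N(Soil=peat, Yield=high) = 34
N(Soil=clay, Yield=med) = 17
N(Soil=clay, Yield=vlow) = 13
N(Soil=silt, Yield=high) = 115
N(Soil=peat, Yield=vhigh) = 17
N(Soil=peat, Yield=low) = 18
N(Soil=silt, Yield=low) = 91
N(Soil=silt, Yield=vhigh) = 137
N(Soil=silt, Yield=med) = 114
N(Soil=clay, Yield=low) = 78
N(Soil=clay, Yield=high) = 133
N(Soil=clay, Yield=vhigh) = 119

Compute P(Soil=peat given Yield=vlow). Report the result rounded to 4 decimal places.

Total with Yield=vlow: 13 + 13 + 46 = 72.
P(Soil=peat | Yield=vlow) = 46/72 = 0.6389.

0.6389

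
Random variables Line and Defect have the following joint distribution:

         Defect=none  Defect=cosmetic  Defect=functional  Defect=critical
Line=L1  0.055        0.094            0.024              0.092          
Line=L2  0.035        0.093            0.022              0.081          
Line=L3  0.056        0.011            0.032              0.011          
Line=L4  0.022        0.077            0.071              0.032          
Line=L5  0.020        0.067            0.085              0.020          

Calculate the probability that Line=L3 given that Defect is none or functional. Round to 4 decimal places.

0.2085

P(Defect=none) = 0.055 + 0.035 + 0.056 + 0.022 + 0.020 = 0.188.
P(Defect=functional) = 0.024 + 0.022 + 0.032 + 0.071 + 0.085 = 0.234.
P(Defect ∈ {none, functional}) = 0.188 + 0.234 = 0.422; P(Line=L3, Defect ∈ {none, functional}) = 0.056 + 0.032 = 0.088.
P(Line=L3 | Defect ∈ {none, functional}) = 0.088/0.422 = 0.2085.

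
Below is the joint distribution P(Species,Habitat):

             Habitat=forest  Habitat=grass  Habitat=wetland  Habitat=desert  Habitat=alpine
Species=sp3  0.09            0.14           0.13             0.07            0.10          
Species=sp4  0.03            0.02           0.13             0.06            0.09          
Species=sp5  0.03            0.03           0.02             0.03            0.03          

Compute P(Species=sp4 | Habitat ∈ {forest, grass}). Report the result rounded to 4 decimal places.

P(Habitat=forest) = 0.09 + 0.03 + 0.03 = 0.15.
P(Habitat=grass) = 0.14 + 0.02 + 0.03 = 0.19.
P(Habitat ∈ {forest, grass}) = 0.15 + 0.19 = 0.34; P(Species=sp4, Habitat ∈ {forest, grass}) = 0.03 + 0.02 = 0.05.
P(Species=sp4 | Habitat ∈ {forest, grass}) = 0.05/0.34 = 0.1471.

0.1471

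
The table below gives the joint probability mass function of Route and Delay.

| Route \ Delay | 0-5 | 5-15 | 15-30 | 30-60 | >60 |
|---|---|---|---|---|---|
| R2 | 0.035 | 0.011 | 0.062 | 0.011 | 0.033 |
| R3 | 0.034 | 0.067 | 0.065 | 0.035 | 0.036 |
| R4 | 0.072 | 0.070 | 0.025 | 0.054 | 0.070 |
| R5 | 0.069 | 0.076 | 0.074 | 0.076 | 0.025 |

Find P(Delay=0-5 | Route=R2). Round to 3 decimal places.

P(Route=R2) = 0.035 + 0.011 + 0.062 + 0.011 + 0.033 = 0.152.
P(Delay=0-5 | Route=R2) = 0.035/0.152 = 0.230.

0.230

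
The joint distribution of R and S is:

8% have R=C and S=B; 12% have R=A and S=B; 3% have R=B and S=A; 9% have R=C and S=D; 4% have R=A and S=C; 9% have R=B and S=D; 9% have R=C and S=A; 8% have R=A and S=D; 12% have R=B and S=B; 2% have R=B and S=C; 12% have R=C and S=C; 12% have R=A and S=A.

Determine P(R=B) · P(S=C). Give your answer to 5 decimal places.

P(R=B) = 0.03 + 0.12 + 0.02 + 0.09 = 0.26.
P(S=C) = 0.04 + 0.02 + 0.12 = 0.18.
Product: 0.26 × 0.18 = 0.04680.

0.04680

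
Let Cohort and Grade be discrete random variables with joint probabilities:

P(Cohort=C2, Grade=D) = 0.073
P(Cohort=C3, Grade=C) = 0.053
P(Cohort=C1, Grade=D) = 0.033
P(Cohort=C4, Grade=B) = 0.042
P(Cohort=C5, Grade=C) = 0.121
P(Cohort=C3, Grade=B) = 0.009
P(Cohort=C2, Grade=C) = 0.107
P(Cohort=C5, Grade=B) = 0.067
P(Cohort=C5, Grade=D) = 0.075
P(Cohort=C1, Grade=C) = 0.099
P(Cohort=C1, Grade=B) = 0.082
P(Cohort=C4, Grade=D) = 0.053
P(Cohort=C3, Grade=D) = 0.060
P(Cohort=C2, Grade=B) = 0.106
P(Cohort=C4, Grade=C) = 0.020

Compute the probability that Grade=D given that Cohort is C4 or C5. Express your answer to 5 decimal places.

P(Cohort=C4) = 0.042 + 0.020 + 0.053 = 0.115.
P(Cohort=C5) = 0.067 + 0.121 + 0.075 = 0.263.
P(Cohort ∈ {C4, C5}) = 0.115 + 0.263 = 0.378; P(Grade=D, Cohort ∈ {C4, C5}) = 0.053 + 0.075 = 0.128.
P(Grade=D | Cohort ∈ {C4, C5}) = 0.128/0.378 = 0.33862.

0.33862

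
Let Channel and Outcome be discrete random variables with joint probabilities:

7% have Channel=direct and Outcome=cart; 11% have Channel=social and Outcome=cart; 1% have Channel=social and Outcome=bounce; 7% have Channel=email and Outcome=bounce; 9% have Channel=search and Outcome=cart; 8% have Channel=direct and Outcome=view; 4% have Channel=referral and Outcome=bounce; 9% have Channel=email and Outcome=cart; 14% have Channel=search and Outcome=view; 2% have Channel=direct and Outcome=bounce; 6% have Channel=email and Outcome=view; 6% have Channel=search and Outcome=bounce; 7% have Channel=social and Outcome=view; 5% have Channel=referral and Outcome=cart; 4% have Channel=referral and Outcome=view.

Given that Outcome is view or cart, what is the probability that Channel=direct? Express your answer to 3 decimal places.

P(Outcome=view) = 0.06 + 0.14 + 0.07 + 0.08 + 0.04 = 0.39.
P(Outcome=cart) = 0.09 + 0.09 + 0.11 + 0.07 + 0.05 = 0.41.
P(Outcome ∈ {view, cart}) = 0.39 + 0.41 = 0.80; P(Channel=direct, Outcome ∈ {view, cart}) = 0.08 + 0.07 = 0.15.
P(Channel=direct | Outcome ∈ {view, cart}) = 0.15/0.80 = 0.188.

0.188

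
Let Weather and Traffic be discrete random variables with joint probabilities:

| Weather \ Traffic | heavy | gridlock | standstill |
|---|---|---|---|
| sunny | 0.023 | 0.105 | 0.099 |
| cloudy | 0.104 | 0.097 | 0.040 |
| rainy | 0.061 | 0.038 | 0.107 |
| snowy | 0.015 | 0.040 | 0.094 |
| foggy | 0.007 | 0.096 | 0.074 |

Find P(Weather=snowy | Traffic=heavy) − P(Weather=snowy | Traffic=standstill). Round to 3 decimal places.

-0.156

P(Traffic=heavy) = 0.023 + 0.104 + 0.061 + 0.015 + 0.007 = 0.210; P(Weather=snowy | Traffic=heavy) = 0.015/0.210 = 0.0714.
P(Traffic=standstill) = 0.099 + 0.040 + 0.107 + 0.094 + 0.074 = 0.414; P(Weather=snowy | Traffic=standstill) = 0.094/0.414 = 0.2271.
Difference = -0.156.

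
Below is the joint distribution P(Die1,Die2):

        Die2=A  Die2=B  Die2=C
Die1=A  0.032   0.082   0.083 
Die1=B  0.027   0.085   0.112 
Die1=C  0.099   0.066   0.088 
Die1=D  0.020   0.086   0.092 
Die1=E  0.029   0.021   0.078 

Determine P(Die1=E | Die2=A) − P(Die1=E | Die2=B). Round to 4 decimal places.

P(Die2=A) = 0.032 + 0.027 + 0.099 + 0.020 + 0.029 = 0.207; P(Die1=E | Die2=A) = 0.029/0.207 = 0.14010.
P(Die2=B) = 0.082 + 0.085 + 0.066 + 0.086 + 0.021 = 0.340; P(Die1=E | Die2=B) = 0.021/0.340 = 0.06176.
Difference = 0.0783.

0.0783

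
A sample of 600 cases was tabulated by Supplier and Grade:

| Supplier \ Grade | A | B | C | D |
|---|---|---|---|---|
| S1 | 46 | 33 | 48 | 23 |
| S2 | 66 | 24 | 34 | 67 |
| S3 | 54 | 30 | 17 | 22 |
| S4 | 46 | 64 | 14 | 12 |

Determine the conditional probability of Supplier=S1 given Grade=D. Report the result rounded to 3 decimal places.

Total with Grade=D: 23 + 67 + 22 + 12 = 124.
P(Supplier=S1 | Grade=D) = 23/124 = 0.185.

0.185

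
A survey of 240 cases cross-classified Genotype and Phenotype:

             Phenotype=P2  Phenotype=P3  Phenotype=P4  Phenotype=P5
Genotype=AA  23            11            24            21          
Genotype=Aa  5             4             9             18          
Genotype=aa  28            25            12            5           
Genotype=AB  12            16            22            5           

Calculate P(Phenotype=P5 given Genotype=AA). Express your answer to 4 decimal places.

0.2658

Total with Genotype=AA: 23 + 11 + 24 + 21 = 79.
P(Phenotype=P5 | Genotype=AA) = 21/79 = 0.2658.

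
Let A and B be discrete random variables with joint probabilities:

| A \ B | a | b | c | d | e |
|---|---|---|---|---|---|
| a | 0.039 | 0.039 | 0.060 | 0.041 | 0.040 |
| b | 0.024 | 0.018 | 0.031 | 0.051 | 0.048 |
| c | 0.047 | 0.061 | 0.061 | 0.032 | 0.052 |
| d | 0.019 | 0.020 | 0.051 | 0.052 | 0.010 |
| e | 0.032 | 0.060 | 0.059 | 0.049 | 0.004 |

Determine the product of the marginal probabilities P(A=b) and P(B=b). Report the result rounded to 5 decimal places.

P(A=b) = 0.024 + 0.018 + 0.031 + 0.051 + 0.048 = 0.172.
P(B=b) = 0.039 + 0.018 + 0.061 + 0.020 + 0.060 = 0.198.
Product: 0.172 × 0.198 = 0.03406.

0.03406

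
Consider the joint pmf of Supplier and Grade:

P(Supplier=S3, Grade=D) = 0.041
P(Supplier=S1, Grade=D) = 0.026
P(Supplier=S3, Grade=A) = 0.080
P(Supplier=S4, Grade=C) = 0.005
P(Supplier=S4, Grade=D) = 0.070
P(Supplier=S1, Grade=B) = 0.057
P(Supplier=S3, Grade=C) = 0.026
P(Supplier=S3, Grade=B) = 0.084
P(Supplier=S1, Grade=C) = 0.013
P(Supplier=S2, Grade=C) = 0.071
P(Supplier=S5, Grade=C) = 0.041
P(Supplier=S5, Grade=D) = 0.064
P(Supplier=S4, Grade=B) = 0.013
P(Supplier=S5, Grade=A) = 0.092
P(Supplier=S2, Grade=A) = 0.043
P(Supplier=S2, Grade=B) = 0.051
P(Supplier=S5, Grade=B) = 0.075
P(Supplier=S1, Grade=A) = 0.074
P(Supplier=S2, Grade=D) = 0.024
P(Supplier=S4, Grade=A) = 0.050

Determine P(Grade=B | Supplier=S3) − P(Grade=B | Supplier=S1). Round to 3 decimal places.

0.028

P(Supplier=S3) = 0.080 + 0.084 + 0.026 + 0.041 = 0.231; P(Grade=B | Supplier=S3) = 0.084/0.231 = 0.3636.
P(Supplier=S1) = 0.074 + 0.057 + 0.013 + 0.026 = 0.170; P(Grade=B | Supplier=S1) = 0.057/0.170 = 0.3353.
Difference = 0.028.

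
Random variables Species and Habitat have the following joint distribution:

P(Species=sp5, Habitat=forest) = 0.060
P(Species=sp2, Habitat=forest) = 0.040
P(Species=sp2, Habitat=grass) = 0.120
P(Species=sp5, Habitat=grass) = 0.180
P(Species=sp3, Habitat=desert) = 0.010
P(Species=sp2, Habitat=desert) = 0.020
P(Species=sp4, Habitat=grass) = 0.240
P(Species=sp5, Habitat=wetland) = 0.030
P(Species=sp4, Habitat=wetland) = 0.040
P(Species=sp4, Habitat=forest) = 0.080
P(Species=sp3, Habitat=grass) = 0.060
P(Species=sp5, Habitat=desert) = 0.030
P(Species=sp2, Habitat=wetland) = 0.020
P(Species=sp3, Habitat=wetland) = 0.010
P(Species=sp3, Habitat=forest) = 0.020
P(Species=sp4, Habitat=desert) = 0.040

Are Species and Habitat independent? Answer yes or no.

Every cell satisfies P(Species,Habitat) = P(Species)·P(Habitat). For instance P(Species=sp3) = 0.100, P(Habitat=forest) = 0.200, and 0.100×0.200 = 0.020 matches the joint entry. So Species and Habitat are independent.

yes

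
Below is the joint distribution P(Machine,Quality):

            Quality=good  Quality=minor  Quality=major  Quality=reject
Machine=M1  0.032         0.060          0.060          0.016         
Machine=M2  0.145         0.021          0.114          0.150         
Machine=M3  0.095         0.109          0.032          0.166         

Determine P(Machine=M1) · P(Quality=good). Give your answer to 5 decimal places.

P(Machine=M1) = 0.032 + 0.060 + 0.060 + 0.016 = 0.168.
P(Quality=good) = 0.032 + 0.145 + 0.095 = 0.272.
Product: 0.168 × 0.272 = 0.04570.

0.04570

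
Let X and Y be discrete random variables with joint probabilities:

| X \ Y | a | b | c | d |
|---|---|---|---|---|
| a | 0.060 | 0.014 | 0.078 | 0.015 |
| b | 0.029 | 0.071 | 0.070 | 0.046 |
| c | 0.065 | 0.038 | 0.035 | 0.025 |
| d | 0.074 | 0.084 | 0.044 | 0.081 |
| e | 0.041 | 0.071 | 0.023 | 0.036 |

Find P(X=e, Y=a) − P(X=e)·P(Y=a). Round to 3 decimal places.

-0.005

P(X=e) = 0.041 + 0.071 + 0.023 + 0.036 = 0.171.
P(Y=a) = 0.060 + 0.029 + 0.065 + 0.074 + 0.041 = 0.269.
P(X=e, Y=a) − P(X=e)P(Y=a) = 0.041 − 0.171×0.269 = -0.005.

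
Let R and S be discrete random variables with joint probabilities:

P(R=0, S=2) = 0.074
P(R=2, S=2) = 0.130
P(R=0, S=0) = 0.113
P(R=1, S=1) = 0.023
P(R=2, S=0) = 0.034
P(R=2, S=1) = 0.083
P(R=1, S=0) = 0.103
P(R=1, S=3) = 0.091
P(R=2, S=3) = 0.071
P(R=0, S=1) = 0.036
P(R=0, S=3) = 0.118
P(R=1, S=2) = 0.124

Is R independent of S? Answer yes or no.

P(R=2) = 0.318 and P(S=0) = 0.250, so their product is 0.07950, but P(R=2, S=0) = 0.034. Since these differ, R and S are not independent.

no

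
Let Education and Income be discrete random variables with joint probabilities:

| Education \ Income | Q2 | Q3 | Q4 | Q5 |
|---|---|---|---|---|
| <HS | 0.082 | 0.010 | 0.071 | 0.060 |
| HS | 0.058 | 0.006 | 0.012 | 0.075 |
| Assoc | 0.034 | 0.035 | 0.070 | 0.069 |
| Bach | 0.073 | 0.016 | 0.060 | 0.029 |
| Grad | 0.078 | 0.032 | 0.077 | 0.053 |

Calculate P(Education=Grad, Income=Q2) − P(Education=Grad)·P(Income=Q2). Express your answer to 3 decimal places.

0.000

P(Education=Grad) = 0.078 + 0.032 + 0.077 + 0.053 = 0.240.
P(Income=Q2) = 0.082 + 0.058 + 0.034 + 0.073 + 0.078 = 0.325.
P(Education=Grad, Income=Q2) − P(Education=Grad)P(Income=Q2) = 0.078 − 0.240×0.325 = 0.000.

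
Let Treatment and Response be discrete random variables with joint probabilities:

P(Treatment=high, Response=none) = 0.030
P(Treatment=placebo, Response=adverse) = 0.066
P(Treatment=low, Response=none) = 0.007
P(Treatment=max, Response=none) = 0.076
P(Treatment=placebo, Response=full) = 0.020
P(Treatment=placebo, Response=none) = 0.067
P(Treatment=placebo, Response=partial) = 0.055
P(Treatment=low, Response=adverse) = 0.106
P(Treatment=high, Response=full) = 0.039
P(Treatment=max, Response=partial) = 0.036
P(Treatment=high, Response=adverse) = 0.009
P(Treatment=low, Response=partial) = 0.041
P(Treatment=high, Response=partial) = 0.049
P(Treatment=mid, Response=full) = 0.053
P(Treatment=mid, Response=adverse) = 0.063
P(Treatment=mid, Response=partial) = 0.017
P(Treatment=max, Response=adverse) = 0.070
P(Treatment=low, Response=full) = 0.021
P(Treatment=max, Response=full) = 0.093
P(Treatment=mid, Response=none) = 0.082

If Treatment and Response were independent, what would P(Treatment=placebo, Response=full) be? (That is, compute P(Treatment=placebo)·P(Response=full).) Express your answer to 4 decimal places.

P(Treatment=placebo) = 0.067 + 0.055 + 0.020 + 0.066 = 0.208.
P(Response=full) = 0.020 + 0.021 + 0.053 + 0.039 + 0.093 = 0.226.
Product: 0.208 × 0.226 = 0.0470.

0.0470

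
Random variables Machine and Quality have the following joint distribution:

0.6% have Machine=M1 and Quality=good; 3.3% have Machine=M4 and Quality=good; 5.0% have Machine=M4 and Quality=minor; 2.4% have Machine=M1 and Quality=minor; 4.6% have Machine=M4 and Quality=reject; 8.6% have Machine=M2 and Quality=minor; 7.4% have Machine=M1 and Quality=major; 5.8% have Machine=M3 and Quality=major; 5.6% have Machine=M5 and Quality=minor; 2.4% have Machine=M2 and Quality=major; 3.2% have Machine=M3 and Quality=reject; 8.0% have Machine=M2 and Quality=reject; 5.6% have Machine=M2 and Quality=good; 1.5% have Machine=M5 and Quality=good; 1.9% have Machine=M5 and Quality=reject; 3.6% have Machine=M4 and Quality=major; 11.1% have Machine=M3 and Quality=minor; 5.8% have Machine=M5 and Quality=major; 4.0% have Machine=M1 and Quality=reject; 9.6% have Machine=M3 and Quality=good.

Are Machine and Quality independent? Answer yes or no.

P(Machine=M1) = 0.144 and P(Quality=major) = 0.250, so their product is 0.03600, but P(Machine=M1, Quality=major) = 0.074. Since these differ, Machine and Quality are not independent.

no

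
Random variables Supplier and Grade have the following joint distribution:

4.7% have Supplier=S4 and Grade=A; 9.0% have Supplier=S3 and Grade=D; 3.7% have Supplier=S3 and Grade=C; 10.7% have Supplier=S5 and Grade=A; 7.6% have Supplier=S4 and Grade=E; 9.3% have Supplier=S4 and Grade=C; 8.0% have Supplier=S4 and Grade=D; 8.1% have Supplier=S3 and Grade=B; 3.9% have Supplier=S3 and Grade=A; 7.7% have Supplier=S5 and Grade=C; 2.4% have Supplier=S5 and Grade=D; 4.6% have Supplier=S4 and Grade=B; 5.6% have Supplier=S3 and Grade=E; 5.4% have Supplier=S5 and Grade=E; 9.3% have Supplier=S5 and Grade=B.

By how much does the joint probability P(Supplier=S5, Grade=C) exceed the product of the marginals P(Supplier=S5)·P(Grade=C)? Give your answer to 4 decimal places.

P(Supplier=S5) = 0.107 + 0.093 + 0.077 + 0.024 + 0.054 = 0.355.
P(Grade=C) = 0.037 + 0.093 + 0.077 = 0.207.
P(Supplier=S5, Grade=C) − P(Supplier=S5)P(Grade=C) = 0.077 − 0.355×0.207 = 0.0035.

0.0035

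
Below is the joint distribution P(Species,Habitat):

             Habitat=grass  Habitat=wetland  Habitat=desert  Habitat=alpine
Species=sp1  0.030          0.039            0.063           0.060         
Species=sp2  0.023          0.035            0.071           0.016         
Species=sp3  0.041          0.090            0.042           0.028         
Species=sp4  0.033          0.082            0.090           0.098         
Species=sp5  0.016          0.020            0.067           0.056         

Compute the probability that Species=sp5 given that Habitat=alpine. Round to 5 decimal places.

0.21705

P(Habitat=alpine) = 0.060 + 0.016 + 0.028 + 0.098 + 0.056 = 0.258.
P(Species=sp5 | Habitat=alpine) = 0.056/0.258 = 0.21705.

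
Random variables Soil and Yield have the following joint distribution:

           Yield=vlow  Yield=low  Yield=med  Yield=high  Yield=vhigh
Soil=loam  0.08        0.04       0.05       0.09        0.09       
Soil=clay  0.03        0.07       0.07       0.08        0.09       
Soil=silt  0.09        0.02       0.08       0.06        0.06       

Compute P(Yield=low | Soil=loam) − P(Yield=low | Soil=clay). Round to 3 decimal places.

P(Soil=loam) = 0.08 + 0.04 + 0.05 + 0.09 + 0.09 = 0.35; P(Yield=low | Soil=loam) = 0.04/0.35 = 0.1143.
P(Soil=clay) = 0.03 + 0.07 + 0.07 + 0.08 + 0.09 = 0.34; P(Yield=low | Soil=clay) = 0.07/0.34 = 0.2059.
Difference = -0.092.

-0.092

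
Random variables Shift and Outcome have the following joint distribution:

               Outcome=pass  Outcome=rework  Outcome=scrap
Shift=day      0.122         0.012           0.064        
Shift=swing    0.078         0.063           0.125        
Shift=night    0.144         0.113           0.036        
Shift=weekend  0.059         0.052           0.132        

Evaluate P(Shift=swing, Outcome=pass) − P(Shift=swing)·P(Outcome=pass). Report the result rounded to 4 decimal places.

-0.0292

P(Shift=swing) = 0.078 + 0.063 + 0.125 = 0.266.
P(Outcome=pass) = 0.122 + 0.078 + 0.144 + 0.059 = 0.403.
P(Shift=swing, Outcome=pass) − P(Shift=swing)P(Outcome=pass) = 0.078 − 0.266×0.403 = -0.0292.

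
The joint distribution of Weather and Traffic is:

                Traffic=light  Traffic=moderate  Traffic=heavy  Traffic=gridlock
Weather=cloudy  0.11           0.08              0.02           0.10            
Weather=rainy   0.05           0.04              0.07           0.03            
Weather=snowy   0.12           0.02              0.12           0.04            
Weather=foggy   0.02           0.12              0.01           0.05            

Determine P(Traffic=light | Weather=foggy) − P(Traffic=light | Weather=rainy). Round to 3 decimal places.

-0.163

P(Weather=foggy) = 0.02 + 0.12 + 0.01 + 0.05 = 0.20; P(Traffic=light | Weather=foggy) = 0.02/0.20 = 0.1000.
P(Weather=rainy) = 0.05 + 0.04 + 0.07 + 0.03 = 0.19; P(Traffic=light | Weather=rainy) = 0.05/0.19 = 0.2632.
Difference = -0.163.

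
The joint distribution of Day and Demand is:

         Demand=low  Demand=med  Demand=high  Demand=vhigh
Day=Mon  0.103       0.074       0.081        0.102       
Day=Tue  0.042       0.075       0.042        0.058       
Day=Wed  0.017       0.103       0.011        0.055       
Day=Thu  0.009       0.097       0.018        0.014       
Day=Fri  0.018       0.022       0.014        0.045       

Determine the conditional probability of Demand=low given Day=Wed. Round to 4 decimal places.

0.0914

P(Day=Wed) = 0.017 + 0.103 + 0.011 + 0.055 = 0.186.
P(Demand=low | Day=Wed) = 0.017/0.186 = 0.0914.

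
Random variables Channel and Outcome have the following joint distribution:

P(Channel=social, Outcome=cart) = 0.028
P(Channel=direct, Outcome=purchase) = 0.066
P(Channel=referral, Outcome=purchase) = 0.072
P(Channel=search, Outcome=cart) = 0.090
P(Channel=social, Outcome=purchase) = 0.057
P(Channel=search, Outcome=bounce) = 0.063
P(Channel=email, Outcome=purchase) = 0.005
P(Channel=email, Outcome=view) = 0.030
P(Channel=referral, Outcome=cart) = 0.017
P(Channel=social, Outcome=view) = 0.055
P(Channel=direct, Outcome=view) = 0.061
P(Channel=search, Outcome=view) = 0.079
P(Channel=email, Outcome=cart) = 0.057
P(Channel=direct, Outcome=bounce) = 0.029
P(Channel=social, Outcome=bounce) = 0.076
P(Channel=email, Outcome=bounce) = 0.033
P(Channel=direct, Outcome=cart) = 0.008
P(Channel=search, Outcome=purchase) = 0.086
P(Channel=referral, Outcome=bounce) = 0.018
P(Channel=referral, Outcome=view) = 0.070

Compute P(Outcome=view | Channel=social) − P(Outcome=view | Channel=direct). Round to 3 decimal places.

-0.117

P(Channel=social) = 0.076 + 0.055 + 0.028 + 0.057 = 0.216; P(Outcome=view | Channel=social) = 0.055/0.216 = 0.2546.
P(Channel=direct) = 0.029 + 0.061 + 0.008 + 0.066 = 0.164; P(Outcome=view | Channel=direct) = 0.061/0.164 = 0.3720.
Difference = -0.117.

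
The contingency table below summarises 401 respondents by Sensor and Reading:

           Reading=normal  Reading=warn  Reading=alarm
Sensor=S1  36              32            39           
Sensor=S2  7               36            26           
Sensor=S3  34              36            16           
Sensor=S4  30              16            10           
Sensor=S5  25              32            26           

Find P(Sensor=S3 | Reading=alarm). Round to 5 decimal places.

Total with Reading=alarm: 39 + 26 + 16 + 10 + 26 = 117.
P(Sensor=S3 | Reading=alarm) = 16/117 = 0.13675.

0.13675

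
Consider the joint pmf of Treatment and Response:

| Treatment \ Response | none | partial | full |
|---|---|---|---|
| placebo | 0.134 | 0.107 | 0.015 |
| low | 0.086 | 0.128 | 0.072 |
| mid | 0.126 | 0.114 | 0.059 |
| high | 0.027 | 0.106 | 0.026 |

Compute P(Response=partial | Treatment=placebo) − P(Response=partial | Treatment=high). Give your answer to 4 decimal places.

P(Treatment=placebo) = 0.134 + 0.107 + 0.015 = 0.256; P(Response=partial | Treatment=placebo) = 0.107/0.256 = 0.41797.
P(Treatment=high) = 0.027 + 0.106 + 0.026 = 0.159; P(Response=partial | Treatment=high) = 0.106/0.159 = 0.66667.
Difference = -0.2487.

-0.2487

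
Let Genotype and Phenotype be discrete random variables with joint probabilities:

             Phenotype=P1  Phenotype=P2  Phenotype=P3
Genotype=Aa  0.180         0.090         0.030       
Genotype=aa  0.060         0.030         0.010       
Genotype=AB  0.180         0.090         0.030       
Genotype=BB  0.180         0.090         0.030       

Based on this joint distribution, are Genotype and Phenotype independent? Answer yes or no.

Every cell satisfies P(Genotype,Phenotype) = P(Genotype)·P(Phenotype). For instance P(Genotype=BB) = 0.300, P(Phenotype=P2) = 0.300, and 0.300×0.300 = 0.090 matches the joint entry. So Genotype and Phenotype are independent.

yes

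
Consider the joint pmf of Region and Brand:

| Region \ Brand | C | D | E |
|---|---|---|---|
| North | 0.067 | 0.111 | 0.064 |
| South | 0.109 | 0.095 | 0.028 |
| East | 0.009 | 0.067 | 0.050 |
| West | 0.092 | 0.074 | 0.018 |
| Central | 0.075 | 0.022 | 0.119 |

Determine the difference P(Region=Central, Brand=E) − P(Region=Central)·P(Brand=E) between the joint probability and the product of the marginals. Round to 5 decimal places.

P(Region=Central) = 0.075 + 0.022 + 0.119 = 0.216.
P(Brand=E) = 0.064 + 0.028 + 0.050 + 0.018 + 0.119 = 0.279.
P(Region=Central, Brand=E) − P(Region=Central)P(Brand=E) = 0.119 − 0.216×0.279 = 0.05874.

0.05874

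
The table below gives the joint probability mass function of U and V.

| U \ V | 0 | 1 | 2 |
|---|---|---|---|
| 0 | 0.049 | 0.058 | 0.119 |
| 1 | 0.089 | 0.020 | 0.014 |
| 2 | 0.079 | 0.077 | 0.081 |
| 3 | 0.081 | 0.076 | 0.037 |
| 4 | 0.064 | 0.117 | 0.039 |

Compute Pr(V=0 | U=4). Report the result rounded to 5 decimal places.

P(U=4) = 0.064 + 0.117 + 0.039 = 0.220.
P(V=0 | U=4) = 0.064/0.220 = 0.29091.

0.29091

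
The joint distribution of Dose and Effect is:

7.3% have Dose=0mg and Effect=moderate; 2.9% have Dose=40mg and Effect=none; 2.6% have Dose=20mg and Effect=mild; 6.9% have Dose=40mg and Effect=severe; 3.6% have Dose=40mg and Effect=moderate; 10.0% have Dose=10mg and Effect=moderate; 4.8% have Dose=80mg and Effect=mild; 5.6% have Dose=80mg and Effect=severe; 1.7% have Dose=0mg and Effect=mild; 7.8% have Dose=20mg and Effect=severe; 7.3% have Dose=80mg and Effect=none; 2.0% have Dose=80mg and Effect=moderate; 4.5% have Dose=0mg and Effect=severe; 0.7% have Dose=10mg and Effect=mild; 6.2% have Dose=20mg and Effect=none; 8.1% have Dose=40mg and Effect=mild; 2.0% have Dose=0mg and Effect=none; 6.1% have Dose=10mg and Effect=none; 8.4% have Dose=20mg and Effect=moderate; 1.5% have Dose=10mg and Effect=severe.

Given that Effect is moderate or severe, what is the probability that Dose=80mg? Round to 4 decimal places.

P(Effect=moderate) = 0.073 + 0.100 + 0.084 + 0.036 + 0.020 = 0.313.
P(Effect=severe) = 0.045 + 0.015 + 0.078 + 0.069 + 0.056 = 0.263.
P(Effect ∈ {moderate, severe}) = 0.313 + 0.263 = 0.576; P(Dose=80mg, Effect ∈ {moderate, severe}) = 0.020 + 0.056 = 0.076.
P(Dose=80mg | Effect ∈ {moderate, severe}) = 0.076/0.576 = 0.1319.

0.1319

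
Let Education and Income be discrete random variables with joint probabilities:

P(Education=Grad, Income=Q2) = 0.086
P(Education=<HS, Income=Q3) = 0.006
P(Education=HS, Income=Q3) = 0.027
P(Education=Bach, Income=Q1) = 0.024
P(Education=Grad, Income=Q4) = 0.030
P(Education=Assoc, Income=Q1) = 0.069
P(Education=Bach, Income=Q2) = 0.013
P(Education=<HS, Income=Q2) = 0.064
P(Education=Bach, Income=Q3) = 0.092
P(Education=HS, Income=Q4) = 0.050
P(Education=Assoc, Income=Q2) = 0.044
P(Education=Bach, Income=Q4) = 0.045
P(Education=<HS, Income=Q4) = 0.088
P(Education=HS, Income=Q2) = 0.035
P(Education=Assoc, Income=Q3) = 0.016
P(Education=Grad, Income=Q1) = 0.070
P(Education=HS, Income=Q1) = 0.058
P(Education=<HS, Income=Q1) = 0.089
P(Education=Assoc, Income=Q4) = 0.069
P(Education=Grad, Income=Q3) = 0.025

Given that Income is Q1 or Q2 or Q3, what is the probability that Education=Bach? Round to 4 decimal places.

0.1797

P(Income=Q1) = 0.089 + 0.058 + 0.069 + 0.024 + 0.070 = 0.310.
P(Income=Q2) = 0.064 + 0.035 + 0.044 + 0.013 + 0.086 = 0.242.
P(Income=Q3) = 0.006 + 0.027 + 0.016 + 0.092 + 0.025 = 0.166.
P(Income ∈ {Q1, Q2, Q3}) = 0.310 + 0.242 + 0.166 = 0.718; P(Education=Bach, Income ∈ {Q1, Q2, Q3}) = 0.024 + 0.013 + 0.092 = 0.129.
P(Education=Bach | Income ∈ {Q1, Q2, Q3}) = 0.129/0.718 = 0.1797.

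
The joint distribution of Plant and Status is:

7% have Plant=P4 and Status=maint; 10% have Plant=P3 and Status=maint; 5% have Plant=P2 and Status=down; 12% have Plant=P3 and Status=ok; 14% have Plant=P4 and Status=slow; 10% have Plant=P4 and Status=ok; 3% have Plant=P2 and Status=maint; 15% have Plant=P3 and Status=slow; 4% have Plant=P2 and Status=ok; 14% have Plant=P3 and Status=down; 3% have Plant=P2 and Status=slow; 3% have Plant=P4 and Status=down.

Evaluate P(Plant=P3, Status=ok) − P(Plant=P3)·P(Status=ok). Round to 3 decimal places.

P(Plant=P3) = 0.12 + 0.15 + 0.14 + 0.10 = 0.51.
P(Status=ok) = 0.04 + 0.12 + 0.10 = 0.26.
P(Plant=P3, Status=ok) − P(Plant=P3)P(Status=ok) = 0.12 − 0.51×0.26 = -0.013.

-0.013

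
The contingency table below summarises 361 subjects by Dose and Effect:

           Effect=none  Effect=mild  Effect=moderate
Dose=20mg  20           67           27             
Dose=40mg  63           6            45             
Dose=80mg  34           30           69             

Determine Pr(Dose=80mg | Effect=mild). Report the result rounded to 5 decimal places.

0.29126

Total with Effect=mild: 67 + 6 + 30 = 103.
P(Dose=80mg | Effect=mild) = 30/103 = 0.29126.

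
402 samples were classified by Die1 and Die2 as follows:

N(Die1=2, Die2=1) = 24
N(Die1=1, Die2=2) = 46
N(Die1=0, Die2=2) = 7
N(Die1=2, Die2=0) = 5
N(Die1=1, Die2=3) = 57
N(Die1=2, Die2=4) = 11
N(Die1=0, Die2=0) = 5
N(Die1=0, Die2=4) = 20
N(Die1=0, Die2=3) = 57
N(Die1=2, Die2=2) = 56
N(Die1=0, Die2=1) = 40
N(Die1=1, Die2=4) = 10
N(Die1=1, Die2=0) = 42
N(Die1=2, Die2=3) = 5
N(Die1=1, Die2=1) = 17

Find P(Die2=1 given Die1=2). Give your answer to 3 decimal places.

0.238

Total with Die1=2: 5 + 24 + 56 + 5 + 11 = 101.
P(Die2=1 | Die1=2) = 24/101 = 0.238.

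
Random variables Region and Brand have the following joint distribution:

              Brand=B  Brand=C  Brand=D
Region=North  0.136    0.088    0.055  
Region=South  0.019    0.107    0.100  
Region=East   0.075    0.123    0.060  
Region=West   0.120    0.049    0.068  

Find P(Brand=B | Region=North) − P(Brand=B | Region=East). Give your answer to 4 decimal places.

P(Region=North) = 0.136 + 0.088 + 0.055 = 0.279; P(Brand=B | Region=North) = 0.136/0.279 = 0.48746.
P(Region=East) = 0.075 + 0.123 + 0.060 = 0.258; P(Brand=B | Region=East) = 0.075/0.258 = 0.29070.
Difference = 0.1968.

0.1968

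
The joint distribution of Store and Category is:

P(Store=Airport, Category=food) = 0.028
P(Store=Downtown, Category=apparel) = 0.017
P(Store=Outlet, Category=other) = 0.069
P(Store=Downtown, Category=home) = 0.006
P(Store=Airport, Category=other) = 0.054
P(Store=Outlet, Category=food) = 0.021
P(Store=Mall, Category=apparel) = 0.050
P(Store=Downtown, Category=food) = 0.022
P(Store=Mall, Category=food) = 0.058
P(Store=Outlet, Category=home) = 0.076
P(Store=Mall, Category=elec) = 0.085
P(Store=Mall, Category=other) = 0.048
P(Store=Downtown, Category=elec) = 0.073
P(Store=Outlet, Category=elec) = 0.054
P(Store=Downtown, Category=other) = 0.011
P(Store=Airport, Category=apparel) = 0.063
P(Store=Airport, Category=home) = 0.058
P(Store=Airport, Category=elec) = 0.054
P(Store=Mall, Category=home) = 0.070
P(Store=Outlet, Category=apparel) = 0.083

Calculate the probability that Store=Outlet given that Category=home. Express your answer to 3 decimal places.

P(Category=home) = 0.006 + 0.070 + 0.058 + 0.076 = 0.210.
P(Store=Outlet | Category=home) = 0.076/0.210 = 0.362.

0.362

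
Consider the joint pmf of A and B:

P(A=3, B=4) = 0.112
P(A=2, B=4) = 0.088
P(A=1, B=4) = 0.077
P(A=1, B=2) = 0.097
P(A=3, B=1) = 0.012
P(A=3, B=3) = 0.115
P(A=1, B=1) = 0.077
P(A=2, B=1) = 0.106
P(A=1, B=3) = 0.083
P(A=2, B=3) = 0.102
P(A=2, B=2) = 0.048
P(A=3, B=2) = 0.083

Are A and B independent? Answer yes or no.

P(A=3) = 0.322 and P(B=1) = 0.195, so their product is 0.06279, but P(A=3, B=1) = 0.012. Since these differ, A and B are not independent.

no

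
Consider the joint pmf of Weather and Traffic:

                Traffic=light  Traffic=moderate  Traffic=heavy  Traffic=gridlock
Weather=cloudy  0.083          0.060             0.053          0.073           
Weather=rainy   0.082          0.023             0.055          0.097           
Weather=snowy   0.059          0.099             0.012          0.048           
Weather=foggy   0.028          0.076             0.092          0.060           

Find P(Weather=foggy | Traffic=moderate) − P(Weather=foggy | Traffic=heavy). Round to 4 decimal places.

-0.1394

P(Traffic=moderate) = 0.060 + 0.023 + 0.099 + 0.076 = 0.258; P(Weather=foggy | Traffic=moderate) = 0.076/0.258 = 0.29457.
P(Traffic=heavy) = 0.053 + 0.055 + 0.012 + 0.092 = 0.212; P(Weather=foggy | Traffic=heavy) = 0.092/0.212 = 0.43396.
Difference = -0.1394.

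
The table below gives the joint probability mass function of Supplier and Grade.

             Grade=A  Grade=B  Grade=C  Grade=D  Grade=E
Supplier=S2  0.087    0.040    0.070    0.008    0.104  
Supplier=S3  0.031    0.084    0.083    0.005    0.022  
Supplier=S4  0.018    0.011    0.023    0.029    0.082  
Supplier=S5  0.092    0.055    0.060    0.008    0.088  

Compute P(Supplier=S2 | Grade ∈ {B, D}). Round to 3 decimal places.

P(Grade=B) = 0.040 + 0.084 + 0.011 + 0.055 = 0.190.
P(Grade=D) = 0.008 + 0.005 + 0.029 + 0.008 = 0.050.
P(Grade ∈ {B, D}) = 0.190 + 0.050 = 0.240; P(Supplier=S2, Grade ∈ {B, D}) = 0.040 + 0.008 = 0.048.
P(Supplier=S2 | Grade ∈ {B, D}) = 0.048/0.240 = 0.200.

0.200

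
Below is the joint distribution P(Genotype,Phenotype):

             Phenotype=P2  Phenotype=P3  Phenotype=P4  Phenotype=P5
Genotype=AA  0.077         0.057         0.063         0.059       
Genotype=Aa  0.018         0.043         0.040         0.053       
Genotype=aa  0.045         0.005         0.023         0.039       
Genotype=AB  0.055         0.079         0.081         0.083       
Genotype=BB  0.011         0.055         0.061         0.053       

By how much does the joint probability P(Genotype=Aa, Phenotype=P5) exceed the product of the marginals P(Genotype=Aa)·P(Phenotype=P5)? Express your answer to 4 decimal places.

0.0088

P(Genotype=Aa) = 0.018 + 0.043 + 0.040 + 0.053 = 0.154.
P(Phenotype=P5) = 0.059 + 0.053 + 0.039 + 0.083 + 0.053 = 0.287.
P(Genotype=Aa, Phenotype=P5) − P(Genotype=Aa)P(Phenotype=P5) = 0.053 − 0.154×0.287 = 0.0088.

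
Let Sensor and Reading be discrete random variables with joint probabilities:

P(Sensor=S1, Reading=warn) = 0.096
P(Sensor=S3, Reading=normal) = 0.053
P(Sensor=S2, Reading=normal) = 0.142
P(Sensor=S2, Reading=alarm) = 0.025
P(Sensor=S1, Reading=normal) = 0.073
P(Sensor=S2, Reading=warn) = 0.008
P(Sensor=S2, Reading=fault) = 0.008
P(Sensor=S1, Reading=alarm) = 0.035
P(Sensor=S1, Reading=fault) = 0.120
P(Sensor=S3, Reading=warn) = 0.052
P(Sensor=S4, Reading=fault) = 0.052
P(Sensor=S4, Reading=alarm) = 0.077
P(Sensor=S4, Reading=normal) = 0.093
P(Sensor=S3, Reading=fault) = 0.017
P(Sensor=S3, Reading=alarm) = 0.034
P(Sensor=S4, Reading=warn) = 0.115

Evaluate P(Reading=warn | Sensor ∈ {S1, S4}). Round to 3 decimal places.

P(Sensor=S1) = 0.073 + 0.096 + 0.035 + 0.120 = 0.324.
P(Sensor=S4) = 0.093 + 0.115 + 0.077 + 0.052 = 0.337.
P(Sensor ∈ {S1, S4}) = 0.324 + 0.337 = 0.661; P(Reading=warn, Sensor ∈ {S1, S4}) = 0.096 + 0.115 = 0.211.
P(Reading=warn | Sensor ∈ {S1, S4}) = 0.211/0.661 = 0.319.

0.319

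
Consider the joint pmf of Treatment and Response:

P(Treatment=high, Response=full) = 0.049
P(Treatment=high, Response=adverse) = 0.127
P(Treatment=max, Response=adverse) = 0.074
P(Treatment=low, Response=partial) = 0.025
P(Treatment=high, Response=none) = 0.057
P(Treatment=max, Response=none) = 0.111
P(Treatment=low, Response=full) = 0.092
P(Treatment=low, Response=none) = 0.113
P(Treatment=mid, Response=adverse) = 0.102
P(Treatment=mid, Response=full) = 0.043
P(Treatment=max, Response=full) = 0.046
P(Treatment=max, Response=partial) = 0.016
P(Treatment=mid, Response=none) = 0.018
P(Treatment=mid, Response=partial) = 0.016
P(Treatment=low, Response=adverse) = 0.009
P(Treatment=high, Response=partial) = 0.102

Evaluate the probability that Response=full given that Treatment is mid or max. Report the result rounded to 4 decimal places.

P(Treatment=mid) = 0.018 + 0.016 + 0.043 + 0.102 = 0.179.
P(Treatment=max) = 0.111 + 0.016 + 0.046 + 0.074 = 0.247.
P(Treatment ∈ {mid, max}) = 0.179 + 0.247 = 0.426; P(Response=full, Treatment ∈ {mid, max}) = 0.043 + 0.046 = 0.089.
P(Response=full | Treatment ∈ {mid, max}) = 0.089/0.426 = 0.2089.

0.2089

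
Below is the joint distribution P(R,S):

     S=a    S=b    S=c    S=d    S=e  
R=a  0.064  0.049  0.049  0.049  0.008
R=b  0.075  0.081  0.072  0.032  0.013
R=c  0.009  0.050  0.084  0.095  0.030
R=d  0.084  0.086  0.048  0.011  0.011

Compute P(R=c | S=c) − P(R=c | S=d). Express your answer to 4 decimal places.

-0.1760

P(S=c) = 0.049 + 0.072 + 0.084 + 0.048 = 0.253; P(R=c | S=c) = 0.084/0.253 = 0.33202.
P(S=d) = 0.049 + 0.032 + 0.095 + 0.011 = 0.187; P(R=c | S=d) = 0.095/0.187 = 0.50802.
Difference = -0.1760.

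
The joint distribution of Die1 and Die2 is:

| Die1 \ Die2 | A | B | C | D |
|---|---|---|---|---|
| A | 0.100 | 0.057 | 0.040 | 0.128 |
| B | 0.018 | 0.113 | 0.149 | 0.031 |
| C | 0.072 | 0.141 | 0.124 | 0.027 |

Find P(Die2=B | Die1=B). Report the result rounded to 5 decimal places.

0.36334

P(Die1=B) = 0.018 + 0.113 + 0.149 + 0.031 = 0.311.
P(Die2=B | Die1=B) = 0.113/0.311 = 0.36334.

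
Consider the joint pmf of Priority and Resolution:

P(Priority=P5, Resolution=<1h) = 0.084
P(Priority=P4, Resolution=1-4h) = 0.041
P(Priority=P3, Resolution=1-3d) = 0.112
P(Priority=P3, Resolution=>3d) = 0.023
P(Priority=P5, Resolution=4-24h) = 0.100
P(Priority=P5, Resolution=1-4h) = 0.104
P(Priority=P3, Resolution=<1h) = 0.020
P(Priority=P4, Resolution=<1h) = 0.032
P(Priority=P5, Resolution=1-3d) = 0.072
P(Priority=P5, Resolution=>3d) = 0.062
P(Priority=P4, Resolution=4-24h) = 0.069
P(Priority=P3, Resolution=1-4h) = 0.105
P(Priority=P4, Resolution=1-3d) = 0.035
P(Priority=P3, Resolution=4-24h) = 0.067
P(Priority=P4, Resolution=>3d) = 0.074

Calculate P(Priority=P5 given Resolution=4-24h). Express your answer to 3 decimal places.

P(Resolution=4-24h) = 0.067 + 0.069 + 0.100 = 0.236.
P(Priority=P5 | Resolution=4-24h) = 0.100/0.236 = 0.424.

0.424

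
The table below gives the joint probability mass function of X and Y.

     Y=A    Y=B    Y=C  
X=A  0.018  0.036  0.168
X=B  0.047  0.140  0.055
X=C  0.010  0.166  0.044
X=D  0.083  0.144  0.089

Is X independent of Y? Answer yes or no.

no

P(X=A) = 0.222 and P(Y=C) = 0.356, so their product is 0.07903, but P(X=A, Y=C) = 0.168. Since these differ, X and Y are not independent.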